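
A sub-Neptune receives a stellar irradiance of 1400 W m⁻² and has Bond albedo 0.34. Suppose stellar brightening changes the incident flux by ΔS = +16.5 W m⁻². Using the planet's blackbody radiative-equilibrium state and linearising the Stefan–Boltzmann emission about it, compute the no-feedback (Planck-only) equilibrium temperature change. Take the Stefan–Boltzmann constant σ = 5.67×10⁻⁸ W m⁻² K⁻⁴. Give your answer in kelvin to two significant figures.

Unperturbed T_e = [1400·(1−0.34)/(4σ)]^¼ = 252.6 K.
ΔF = Δ[S(1−α)]/4 = (1−0.34)·+16.5/4 = 2.722 W m⁻².
Planck response: λ_P = 4σT_e³ = 4·5.67×10⁻⁸·(252.6)³ = 3.657 W m⁻²/K.
So ΔT₀ = 2.722/3.657 = 0.744 K.

0.74 K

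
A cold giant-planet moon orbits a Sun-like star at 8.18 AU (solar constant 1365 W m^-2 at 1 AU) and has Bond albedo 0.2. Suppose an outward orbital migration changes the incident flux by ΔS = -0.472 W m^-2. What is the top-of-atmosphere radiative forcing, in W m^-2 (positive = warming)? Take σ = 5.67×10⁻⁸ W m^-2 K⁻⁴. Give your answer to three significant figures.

-0.0944 W m^-2

Irradiance scales as 1/d², so S = 1365 W m^-2 × (1/8.18)² = 20.40 W m^-2.
Only a fraction (1−α) is absorbed and it's spread over 4πR², so ΔF = (1−α)ΔS/4 = -0.09440 W m^-2.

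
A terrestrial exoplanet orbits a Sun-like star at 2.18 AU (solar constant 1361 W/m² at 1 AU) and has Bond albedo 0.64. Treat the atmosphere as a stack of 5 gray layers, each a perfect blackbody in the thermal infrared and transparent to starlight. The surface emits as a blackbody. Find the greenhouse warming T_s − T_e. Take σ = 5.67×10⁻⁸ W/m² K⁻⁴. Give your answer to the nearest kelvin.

Irradiance scales as 1/d², so S = 1361 W/m² × (1/2.18)² = 286.4 W/m².
The effective emission temperature is T_e = [S(1−α)/(4σ)]^¼ = 146.0 K.
T_s = (N+1)^(1/4)·T_e = 228.5 K.
Warming: T_s − T_e = 82.51 K.

83 K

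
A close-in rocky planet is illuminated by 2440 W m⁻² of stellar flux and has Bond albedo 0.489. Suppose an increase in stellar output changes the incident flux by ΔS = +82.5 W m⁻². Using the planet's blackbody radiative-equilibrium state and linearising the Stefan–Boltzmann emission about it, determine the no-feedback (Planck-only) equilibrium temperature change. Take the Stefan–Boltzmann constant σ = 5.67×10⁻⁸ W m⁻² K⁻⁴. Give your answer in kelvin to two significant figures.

The baseline emission temperature is T_e = 272.3 K.
ΔF = Δ[S(1−α)]/4 = (1−0.489)·+82.5/4 = 10.54 W m⁻².
Planck response: λ_P = 4σT_e³ = 4·5.67×10⁻⁸·(272.3)³ = 4.579 W m⁻²/K.
So ΔT₀ = 10.54/4.579 = 2.30 K.

2.3 K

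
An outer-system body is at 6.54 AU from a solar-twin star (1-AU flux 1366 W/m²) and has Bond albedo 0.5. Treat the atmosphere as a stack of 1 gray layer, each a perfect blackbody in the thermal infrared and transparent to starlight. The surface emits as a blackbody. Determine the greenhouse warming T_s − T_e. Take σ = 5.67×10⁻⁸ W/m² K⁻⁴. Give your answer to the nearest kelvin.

17 K

Irradiance scales as 1/d², so S = 1366 W/m² × (1/6.54)² = 31.94 W/m².
OLR = S(1−α)/4 = 3.992 W/m²; the top layer radiates at T_e = 91.60 K.
T_s = (N+1)^(1/4)·T_e = 108.9 K.
So the greenhouse effect raises the surface by 108.9 − 91.60 = 17.33 K.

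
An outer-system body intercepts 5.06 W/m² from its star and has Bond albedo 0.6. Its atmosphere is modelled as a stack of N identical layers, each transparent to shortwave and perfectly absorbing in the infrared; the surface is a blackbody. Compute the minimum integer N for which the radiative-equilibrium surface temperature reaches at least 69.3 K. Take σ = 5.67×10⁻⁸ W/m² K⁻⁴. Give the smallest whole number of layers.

OLR = S(1−α)/4 = 0.5060 W/m²; the top layer radiates at T_e = 54.66 K.
Need (N+1)T_e⁴ ≥ T_s⁴, i.e. N+1 ≥ (69.3/54.66)⁴ = 2.584.
Rounding up, N = 2.

2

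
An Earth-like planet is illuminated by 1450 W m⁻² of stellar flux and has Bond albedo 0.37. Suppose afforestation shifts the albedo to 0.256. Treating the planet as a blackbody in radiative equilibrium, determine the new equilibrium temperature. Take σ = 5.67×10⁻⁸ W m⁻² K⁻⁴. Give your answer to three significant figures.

263 K

New equilibrium: T₂ = [(1−0.256)·1450/(4σ)]^(1/4) = 262.6 K.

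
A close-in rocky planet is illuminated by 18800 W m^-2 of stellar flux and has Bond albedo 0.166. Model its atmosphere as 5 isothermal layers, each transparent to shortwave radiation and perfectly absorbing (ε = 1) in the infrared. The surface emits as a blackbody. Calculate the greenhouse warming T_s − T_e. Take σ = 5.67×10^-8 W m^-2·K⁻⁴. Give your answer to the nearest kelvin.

The effective emission temperature is T_e = [S(1−α)/(4σ)]^¼ = 512.8 K.
T_s = (N+1)^(1/4)·T_e = 802.5 K.
So the greenhouse effect raises the surface by 802.5 − 512.8 = 289.8 K.

290 kelvin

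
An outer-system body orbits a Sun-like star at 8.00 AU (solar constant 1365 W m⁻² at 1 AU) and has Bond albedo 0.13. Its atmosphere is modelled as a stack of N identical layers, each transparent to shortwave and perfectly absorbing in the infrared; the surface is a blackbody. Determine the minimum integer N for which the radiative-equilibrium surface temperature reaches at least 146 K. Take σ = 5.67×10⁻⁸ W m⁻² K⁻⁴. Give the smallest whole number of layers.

Irradiance scales as 1/d², so S = 1365 W m⁻² × (1/8.00)² = 21.33 W m⁻².
Top-of-atmosphere balance: σT_e⁴ = S(1−α)/4 = 4.639 W m⁻² → T_e = 95.11 K.
Since T_s⁴ = (N+1)T_e⁴, we need N ≥ (T_s/T_e)⁴ − 1 = 4.554.
The minimum whole number is N = 5.

5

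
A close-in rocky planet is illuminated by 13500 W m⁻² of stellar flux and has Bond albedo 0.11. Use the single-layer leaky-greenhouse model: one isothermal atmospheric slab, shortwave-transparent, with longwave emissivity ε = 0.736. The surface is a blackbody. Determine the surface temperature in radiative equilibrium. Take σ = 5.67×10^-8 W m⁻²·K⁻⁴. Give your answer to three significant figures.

The planet radiates to space at T_e = [S(1−α)/(4σ)]^(1/4) = 479.8 K.
For a single slab of emissivity ε, T_s⁴ = 2T_e⁴/(2−ε); thus T_s = 479.8·(1.582)^(1/4) = 538.1 K.

538 K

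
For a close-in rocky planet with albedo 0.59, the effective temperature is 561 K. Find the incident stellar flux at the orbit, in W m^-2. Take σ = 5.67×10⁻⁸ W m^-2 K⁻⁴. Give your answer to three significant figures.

54800 W m^-2

Invert the energy balance for S: S = 4σT⁴/(1−α).
The emitted flux is σT⁴ = 5616 W m^-2.
S = 4·5616/0.41 = 54790 W m^-2.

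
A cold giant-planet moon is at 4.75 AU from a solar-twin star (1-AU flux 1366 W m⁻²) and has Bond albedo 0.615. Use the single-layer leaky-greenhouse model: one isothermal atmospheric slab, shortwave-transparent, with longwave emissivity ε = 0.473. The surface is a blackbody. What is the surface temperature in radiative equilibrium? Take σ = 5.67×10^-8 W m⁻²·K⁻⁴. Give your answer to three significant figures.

108 K

By the inverse-square law, S = 1366/4.75² = 60.54 W m⁻².
Effective emission temperature (TOA balance): σT_e⁴ = S(1−α)/4 = 5.827 W m⁻² → T_e = 100.7 K.
Surface balance with a leaky layer gives σT_s⁴ = σT_e⁴·2/(2−ε), so T_s = T_e·[2/(2−0.473)]^(1/4) = 107.7 K.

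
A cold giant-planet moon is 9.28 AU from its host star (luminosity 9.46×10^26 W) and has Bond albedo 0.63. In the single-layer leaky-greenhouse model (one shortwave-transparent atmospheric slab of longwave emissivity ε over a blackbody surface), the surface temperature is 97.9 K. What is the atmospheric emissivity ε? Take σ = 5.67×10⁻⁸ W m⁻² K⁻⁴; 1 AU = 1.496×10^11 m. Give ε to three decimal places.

Orbital distance: d = 9.28 AU = 1.388×10^12 m.
Flux at the orbit: S = L/(4πd²) = 9.46×10^26/(4π·(1.39×10^12)²) = 39.06 W m⁻².
Effective temperature: T_e = [S(1−α)/(4σ)]^(1/4) = 89.34 K.
Since (2−ε)/2 = (T_e/T_s)⁴ = 0.6937, ε = 0.6127.

0.613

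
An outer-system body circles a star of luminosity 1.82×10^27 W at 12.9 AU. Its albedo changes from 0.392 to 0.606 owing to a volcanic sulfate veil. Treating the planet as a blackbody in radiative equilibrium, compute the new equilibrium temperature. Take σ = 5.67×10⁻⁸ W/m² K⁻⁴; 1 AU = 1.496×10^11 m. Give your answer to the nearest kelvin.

91 kelvin

Orbital distance: d = 12.9 AU = 1.930×10^12 m.
Flux at the orbit: S = L/(4πd²) = 1.82×10^27/(4π·(1.93×10^12)²) = 38.89 W/m².
T₂ = [S(1−α₂)/(4σ)]^(1/4) = [38.89·0.394/(4σ)]^(1/4) = 90.66 K.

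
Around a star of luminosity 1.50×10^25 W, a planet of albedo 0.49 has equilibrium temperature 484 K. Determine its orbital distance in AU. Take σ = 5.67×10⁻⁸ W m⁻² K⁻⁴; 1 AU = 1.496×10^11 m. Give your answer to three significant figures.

0.0468 AU

The flux needed for this T is 4σT⁴/(1−0.49) = 24400 W m⁻².
From L = 4πd²S, d = √(1.50×10^25/(4π·24400)) = 6.994×10^9 m = 0.04675 AU.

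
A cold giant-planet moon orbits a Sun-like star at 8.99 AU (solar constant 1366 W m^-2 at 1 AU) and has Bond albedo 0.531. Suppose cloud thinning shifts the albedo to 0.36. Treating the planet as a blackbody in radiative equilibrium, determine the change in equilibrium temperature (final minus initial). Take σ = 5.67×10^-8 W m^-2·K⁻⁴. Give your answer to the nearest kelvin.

Flux at the orbit: S = 1366/(8.99)² = 16.90 W m^-2.
Before: T₁ = [16.90·0.469/(4σ)]^(1/4) = 76.89 K.
With α = 0.36, T₂ = 83.10 K.
ΔT = T₂ − T₁ = 6.214 K.

6 K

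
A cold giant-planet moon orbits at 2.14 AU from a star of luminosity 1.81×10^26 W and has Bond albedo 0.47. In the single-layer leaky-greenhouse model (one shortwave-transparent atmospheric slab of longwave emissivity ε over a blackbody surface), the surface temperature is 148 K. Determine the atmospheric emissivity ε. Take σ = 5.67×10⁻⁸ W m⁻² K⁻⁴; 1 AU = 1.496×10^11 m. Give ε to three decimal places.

Orbital distance: d = 2.14 AU = 3.201×10^11 m.
Spreading L over a sphere of radius d: S = 1.81×10^26/(4π·3.20×10^11²) = 140.5 W m⁻².
Effective temperature: T_e = [S(1−α)/(4σ)]^(1/4) = 134.6 K.
Inverting T_s⁴ = 2T_e⁴/(2−ε): (T_e/T_s)⁴ = 0.6845, so ε = 2(1 − 0.6845) = 0.6310.

0.631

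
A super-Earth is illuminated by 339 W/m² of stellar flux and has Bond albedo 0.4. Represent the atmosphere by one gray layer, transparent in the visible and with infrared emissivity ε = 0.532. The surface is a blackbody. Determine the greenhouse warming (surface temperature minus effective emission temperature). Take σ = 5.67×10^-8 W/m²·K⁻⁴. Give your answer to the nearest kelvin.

14 K

At the top of the atmosphere, σT_e⁴ = S(1−α)/4 = 50.85 W/m², giving T_e = 173.1 K.
The surface balance (absorbed SW + ε·downward IR = σT_s⁴) with T_a⁴ = T_s⁴/2 reduces to T_s = T_e·[2/(2−ε)]^¼ = 187.0 K.
The atmosphere warms the surface by 13.91 K.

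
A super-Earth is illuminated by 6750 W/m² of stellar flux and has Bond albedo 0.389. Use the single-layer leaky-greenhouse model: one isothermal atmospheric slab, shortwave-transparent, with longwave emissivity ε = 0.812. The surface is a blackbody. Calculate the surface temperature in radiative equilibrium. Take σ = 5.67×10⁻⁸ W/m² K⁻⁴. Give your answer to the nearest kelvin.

418 kelvin

At the top of the atmosphere, σT_e⁴ = S(1−α)/4 = 1031 W/m², giving T_e = 367.2 K.
The surface balance (absorbed SW + ε·downward IR = σT_s⁴) with T_a⁴ = T_s⁴/2 reduces to T_s = T_e·[2/(2−ε)]^¼ = 418.3 K.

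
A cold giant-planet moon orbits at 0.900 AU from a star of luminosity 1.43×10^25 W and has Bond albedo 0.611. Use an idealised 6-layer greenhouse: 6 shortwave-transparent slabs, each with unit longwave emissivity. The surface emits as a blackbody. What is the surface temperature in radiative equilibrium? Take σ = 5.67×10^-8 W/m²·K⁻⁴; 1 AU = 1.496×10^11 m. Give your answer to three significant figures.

166 K

d = 0.900 × 1.496×10^11 m = 1.346×10^11 m.
Flux at the orbit: S = L/(4πd²) = 1.43×10^25/(4π·(1.35×10^11)²) = 62.77 W/m².
The effective emission temperature is T_e = [S(1−α)/(4σ)]^¼ = 101.9 K.
With N = 6 opaque layers, T_s = (N+1)^(1/4)·T_e = 7^(1/4)·101.9 = 165.7 K.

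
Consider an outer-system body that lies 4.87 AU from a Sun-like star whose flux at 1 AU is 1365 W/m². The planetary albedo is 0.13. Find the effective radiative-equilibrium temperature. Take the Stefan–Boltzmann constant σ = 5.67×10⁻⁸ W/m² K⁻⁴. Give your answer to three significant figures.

122 kelvin

Flux at the orbit: S = 1365/(4.87)² = 57.55 W/m².
Averaging over the sphere, the absorbed flux is S(1−α)/4 = 12.52 W/m².
Balancing against σT⁴: T = (12.52/5.67×10⁻⁸)^(1/4) = 121.9 K.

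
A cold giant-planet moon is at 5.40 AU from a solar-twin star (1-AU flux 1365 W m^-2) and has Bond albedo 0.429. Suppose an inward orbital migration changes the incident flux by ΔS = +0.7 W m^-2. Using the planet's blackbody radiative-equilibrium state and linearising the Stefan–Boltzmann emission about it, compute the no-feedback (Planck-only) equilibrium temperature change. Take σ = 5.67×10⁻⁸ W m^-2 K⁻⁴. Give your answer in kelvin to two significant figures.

0.39 kelvin

Irradiance scales as 1/d², so S = 1365 W m^-2 × (1/5.40)² = 46.81 W m^-2.
Unperturbed T_e = [46.81·(1−0.429)/(4σ)]^¼ = 104.2 K.
ΔF = Δ[S(1−α)]/4 = (1−0.429)·+0.7/4 = 0.09992 W m^-2.
Linearising σT⁴ gives d(σT⁴)/dT = 4σT_e³ = 0.2565 W m^-2 per K.
ΔT₀ = ΔF/λ_P = 0.09992/0.2565 = 0.390 K.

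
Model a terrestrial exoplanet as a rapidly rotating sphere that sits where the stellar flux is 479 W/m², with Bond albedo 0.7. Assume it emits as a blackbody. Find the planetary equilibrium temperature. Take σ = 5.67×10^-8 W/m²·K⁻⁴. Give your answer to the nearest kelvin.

159 K

Absorbed flux (global mean): S(1−α)/4 = 479.0·0.3/4 = 35.93 W/m².
In equilibrium σT⁴ equals this, so T = 158.7 K.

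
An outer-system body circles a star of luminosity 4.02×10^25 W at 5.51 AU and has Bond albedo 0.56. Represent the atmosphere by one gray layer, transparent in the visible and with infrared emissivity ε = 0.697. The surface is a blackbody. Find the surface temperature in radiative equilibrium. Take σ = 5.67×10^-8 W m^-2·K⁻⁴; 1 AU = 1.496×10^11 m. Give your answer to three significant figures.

Orbital distance: d = 5.51 AU = 8.243×10^11 m.
Spreading L over a sphere of radius d: S = 4.02×10^25/(4π·8.24×10^11²) = 4.708 W m^-2.
At the top of the atmosphere, σT_e⁴ = S(1−α)/4 = 0.5179 W m^-2, giving T_e = 54.97 K.
For a single slab of emissivity ε, T_s⁴ = 2T_e⁴/(2−ε); thus T_s = 54.97·(1.535)^(1/4) = 61.19 K.

61.2 K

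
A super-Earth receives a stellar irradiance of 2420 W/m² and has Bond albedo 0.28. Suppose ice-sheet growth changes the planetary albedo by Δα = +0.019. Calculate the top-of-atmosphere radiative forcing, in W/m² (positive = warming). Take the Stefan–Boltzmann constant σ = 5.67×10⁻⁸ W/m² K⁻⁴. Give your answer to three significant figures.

TOA radiative forcing: ΔF = −S·Δα/4 = −2420·(+0.019)/4 = -11.49 W/m².

-11.5 W/m²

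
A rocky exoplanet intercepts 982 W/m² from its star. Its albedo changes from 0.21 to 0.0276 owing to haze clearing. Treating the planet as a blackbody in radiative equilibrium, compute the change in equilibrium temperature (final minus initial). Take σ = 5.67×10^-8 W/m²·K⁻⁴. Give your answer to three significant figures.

Initial: T₁ = [S(1−0.21)/(4σ)]^(1/4) = 241.8 K.
With α = 0.0276, T₂ = 254.7 K.
Change: 254.7 − 241.8 = 12.89 K.

12.9 kelvin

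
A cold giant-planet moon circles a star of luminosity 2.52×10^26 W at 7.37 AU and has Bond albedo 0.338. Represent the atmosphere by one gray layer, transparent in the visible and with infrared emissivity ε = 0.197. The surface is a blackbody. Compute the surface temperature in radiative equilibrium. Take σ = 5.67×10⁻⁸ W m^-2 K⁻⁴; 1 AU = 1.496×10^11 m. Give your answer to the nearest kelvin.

d = 7.37 × 1.496×10^11 m = 1.103×10^12 m.
Spreading L over a sphere of radius d: S = 2.52×10^26/(4π·1.10×10^12²) = 16.50 W m^-2.
At the top of the atmosphere, σT_e⁴ = S(1−α)/4 = 2.730 W m^-2, giving T_e = 83.30 K.
For a single slab of emissivity ε, T_s⁴ = 2T_e⁴/(2−ε); thus T_s = 83.30·(1.109)^(1/4) = 85.49 K.

85 K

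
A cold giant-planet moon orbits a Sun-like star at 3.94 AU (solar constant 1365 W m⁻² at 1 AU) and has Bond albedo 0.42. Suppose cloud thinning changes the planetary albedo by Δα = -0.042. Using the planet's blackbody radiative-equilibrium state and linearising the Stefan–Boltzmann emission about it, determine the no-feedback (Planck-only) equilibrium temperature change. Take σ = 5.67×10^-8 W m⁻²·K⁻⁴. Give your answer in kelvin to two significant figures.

2.2 kelvin

Irradiance scales as 1/d², so S = 1365 W m⁻² × (1/3.94)² = 87.93 W m⁻².
The baseline emission temperature is T_e = 122.5 K.
The change in absorbed flux is Δ[S(1−α)/4] = −SΔα/4 = 0.9233 W m⁻².
Linearising σT⁴ gives d(σT⁴)/dT = 4σT_e³ = 0.4165 W m⁻² per K.
ΔT₀ = ΔF/λ_P = 0.9233/0.4165 = 2.22 K.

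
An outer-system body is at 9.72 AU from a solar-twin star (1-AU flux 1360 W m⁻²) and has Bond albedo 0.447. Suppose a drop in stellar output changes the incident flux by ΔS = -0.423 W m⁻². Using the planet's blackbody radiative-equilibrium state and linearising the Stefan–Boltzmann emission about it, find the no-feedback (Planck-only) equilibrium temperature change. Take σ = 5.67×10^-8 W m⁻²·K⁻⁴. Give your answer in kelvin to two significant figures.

Flux at the orbit: S = 1360/(9.72)² = 14.39 W m⁻².
The baseline emission temperature is T_e = 76.97 K.
Only a fraction (1−α) is absorbed and it's spread over 4πR², so ΔF = (1−α)ΔS/4 = -0.05848 W m⁻².
Planck response: λ_P = 4σT_e³ = 4·5.67×10⁻⁸·(76.97)³ = 0.1034 W m⁻²/K.
Hence the no-feedback warming is ΔF/(4σT_e³) = -0.565 K.

-0.57 kelvin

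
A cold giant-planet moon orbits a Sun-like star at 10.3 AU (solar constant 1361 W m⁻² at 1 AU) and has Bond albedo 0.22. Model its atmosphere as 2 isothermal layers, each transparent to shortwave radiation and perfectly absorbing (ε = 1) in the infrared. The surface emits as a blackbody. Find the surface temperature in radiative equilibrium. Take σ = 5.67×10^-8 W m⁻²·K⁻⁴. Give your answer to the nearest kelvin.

By the inverse-square law, S = 1361/10.3² = 12.83 W m⁻².
The effective emission temperature is T_e = [S(1−α)/(4σ)]^¼ = 81.50 K.
With N = 2 opaque layers, T_s = (N+1)^(1/4)·T_e = 3^(1/4)·81.50 = 107.3 K.

107 K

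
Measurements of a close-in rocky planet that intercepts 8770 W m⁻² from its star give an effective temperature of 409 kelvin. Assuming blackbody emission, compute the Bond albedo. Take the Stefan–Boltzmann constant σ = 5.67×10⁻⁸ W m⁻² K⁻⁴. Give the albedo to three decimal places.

From σT⁴ = S(1−α)/4 we invert for α: 1−α = 4σT⁴/S.
4σT⁴ = 4·5.67×10⁻⁸·(409)⁴ = 6347 W m⁻².
1−α = 6347/8770 = 0.7237, so α = 0.2763.

0.276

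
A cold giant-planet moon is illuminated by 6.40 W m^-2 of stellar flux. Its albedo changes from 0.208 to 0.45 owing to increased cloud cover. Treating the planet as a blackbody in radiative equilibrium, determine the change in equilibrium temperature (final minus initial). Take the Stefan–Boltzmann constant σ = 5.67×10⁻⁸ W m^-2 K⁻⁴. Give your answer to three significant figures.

-5.99 K

Before: T₁ = [6.400·0.792/(4σ)]^(1/4) = 68.76 K.
After:  T₂ = [6.400·0.55/(4σ)]^(1/4) = 62.77 K.
ΔT = T₂ − T₁ = -5.991 K.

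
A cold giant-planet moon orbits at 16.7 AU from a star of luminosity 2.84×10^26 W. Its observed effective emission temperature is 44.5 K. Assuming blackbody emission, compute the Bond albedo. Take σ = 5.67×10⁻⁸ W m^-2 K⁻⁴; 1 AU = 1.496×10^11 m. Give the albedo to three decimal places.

Orbital distance: d = 16.7 AU = 2.498×10^12 m.
Spreading L over a sphere of radius d: S = 2.84×10^26/(4π·2.50×10^12²) = 3.621 W m^-2.
Rearranging the radiative balance, α = 1 − 4σT⁴/S.
4σT⁴ = 4·5.67×10⁻⁸·(44.5)⁴ = 0.8894 W m^-2.
1−α = 0.8894/3.621 = 0.2456, so α = 0.7544.

0.754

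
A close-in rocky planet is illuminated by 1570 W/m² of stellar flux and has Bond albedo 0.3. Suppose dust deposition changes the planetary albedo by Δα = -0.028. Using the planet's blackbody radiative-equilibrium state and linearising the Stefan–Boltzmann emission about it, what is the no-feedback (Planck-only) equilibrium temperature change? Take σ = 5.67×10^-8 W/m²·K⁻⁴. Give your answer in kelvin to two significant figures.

2.6 kelvin

Reference equilibrium: T_e = [S(1−α)/(4σ)]^(1/4) = 263.8 K.
The change in absorbed flux is Δ[S(1−α)/4] = −SΔα/4 = 10.99 W/m².
Planck response: λ_P = 4σT_e³ = 4·5.67×10⁻⁸·(263.8)³ = 4.165 W/m²/K.
Hence the no-feedback warming is ΔF/(4σT_e³) = 2.64 K.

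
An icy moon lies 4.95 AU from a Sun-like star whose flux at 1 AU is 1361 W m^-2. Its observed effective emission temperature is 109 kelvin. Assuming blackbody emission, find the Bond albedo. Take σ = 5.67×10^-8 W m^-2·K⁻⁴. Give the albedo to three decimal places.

0.424

Flux at the orbit: S = 1361/(4.95)² = 55.55 W m^-2.
Energy balance: S(1−α)/4 = σT⁴, so 1−α = 4σT⁴/S.
σT⁴ = 8.004 W m^-2, so 4σT⁴ = 32.01 W m^-2.
Hence α = 1 − 32.01/55.55 = 0.4236.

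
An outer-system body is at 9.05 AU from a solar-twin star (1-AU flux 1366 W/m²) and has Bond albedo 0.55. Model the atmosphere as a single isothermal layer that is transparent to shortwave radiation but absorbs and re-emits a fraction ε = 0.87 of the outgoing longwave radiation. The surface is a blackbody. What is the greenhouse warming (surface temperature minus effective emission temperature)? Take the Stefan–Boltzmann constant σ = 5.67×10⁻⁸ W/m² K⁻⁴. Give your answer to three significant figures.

11.6 kelvin

Irradiance scales as 1/d², so S = 1366 W/m² × (1/9.05)² = 16.68 W/m².
Effective emission temperature (TOA balance): σT_e⁴ = S(1−α)/4 = 1.876 W/m² → T_e = 75.85 K.
Surface balance with a leaky layer gives σT_s⁴ = σT_e⁴·2/(2−ε), so T_s = T_e·[2/(2−0.87)]^(1/4) = 87.48 K.
T_s − T_e = 87.48 − 75.85 = 11.64 K.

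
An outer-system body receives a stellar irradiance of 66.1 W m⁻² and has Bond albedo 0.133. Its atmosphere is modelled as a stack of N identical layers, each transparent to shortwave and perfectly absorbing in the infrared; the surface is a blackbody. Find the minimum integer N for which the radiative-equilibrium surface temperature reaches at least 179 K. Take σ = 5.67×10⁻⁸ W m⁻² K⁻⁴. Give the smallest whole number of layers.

4

The effective emission temperature is T_e = [S(1−α)/(4σ)]^¼ = 126.1 K.
Since T_s⁴ = (N+1)T_e⁴, we need N ≥ (T_s/T_e)⁴ − 1 = 3.063.
So N ≥ 3.063; the smallest integer is N = 4.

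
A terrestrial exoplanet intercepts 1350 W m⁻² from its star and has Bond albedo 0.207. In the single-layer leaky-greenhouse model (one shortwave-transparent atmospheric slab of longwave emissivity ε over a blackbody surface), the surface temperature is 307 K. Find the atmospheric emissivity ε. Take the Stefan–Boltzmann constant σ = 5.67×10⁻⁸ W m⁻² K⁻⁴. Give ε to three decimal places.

0.937

Effective temperature: T_e = [S(1−α)/(4σ)]^(1/4) = 262.1 K.
Inverting T_s⁴ = 2T_e⁴/(2−ε): (T_e/T_s)⁴ = 0.5314, so ε = 2(1 − 0.5314) = 0.9372.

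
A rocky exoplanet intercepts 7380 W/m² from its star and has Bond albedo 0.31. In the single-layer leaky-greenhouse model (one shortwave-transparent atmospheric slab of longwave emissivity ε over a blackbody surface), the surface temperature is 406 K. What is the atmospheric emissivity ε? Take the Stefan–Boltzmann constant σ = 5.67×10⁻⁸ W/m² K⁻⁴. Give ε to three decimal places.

TOA balance gives T_e = 387.1 K.
T_s⁴ = T_e⁴·2/(2−ε) → ε = 2 − 2(T_e/T_s)⁴ = 2 − 2·(387.1/406)⁴ = 0.3473.

0.347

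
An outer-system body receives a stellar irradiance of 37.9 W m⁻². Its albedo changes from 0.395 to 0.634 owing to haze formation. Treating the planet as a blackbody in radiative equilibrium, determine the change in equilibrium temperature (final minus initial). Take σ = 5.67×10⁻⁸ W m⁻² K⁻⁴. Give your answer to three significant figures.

With α = 0.395, T₁ = 100.3 K.
After:  T₂ = [37.90·0.366/(4σ)]^(1/4) = 88.43 K.
ΔT = T₂ − T₁ = -11.84 K.

-11.8 K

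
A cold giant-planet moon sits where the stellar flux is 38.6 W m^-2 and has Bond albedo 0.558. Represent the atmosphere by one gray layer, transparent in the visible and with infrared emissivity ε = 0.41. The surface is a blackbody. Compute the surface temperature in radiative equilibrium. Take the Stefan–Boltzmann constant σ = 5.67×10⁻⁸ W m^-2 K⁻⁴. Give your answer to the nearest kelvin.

99 kelvin

Effective emission temperature (TOA balance): σT_e⁴ = S(1−α)/4 = 4.265 W m^-2 → T_e = 93.13 K.
For a single slab of emissivity ε, T_s⁴ = 2T_e⁴/(2−ε); thus T_s = 93.13·(1.258)^(1/4) = 98.63 K.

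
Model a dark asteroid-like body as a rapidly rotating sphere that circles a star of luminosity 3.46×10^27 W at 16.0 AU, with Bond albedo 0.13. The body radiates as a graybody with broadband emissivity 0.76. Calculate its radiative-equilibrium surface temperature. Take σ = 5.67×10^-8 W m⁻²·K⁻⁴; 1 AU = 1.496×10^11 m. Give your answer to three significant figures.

Orbital distance: d = 16.0 AU = 2.394×10^12 m.
Flux at the orbit: S = L/(4πd²) = 3.46×10^27/(4π·(2.39×10^12)²) = 48.06 W m⁻².
The planet absorbs (1−α)S over its disc πR² and re-emits over 4πR², so the mean absorbed flux is (1−0.13)·48.06/4 = 10.45 W m⁻².
Equating to εσT⁴ with ε = 0.76: T = (10.45/0.76σ)^(1/4) = 124.8 K.

125 K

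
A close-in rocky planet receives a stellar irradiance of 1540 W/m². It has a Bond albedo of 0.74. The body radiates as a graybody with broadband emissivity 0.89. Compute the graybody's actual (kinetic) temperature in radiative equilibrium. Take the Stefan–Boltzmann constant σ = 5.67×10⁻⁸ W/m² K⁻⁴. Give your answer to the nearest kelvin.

211 K

Averaging over the sphere, the absorbed flux is S(1−α)/4 = 100.1 W/m².
Radiative balance εσT⁴ = 100.1 gives T = [100.1/(0.89·σ)]^(1/4) = 211.0 K.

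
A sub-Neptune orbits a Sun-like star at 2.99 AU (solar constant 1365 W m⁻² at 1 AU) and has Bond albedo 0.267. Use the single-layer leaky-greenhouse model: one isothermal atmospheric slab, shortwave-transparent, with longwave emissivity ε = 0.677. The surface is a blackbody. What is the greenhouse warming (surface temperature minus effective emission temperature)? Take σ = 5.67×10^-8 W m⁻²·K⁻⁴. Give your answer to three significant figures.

Irradiance scales as 1/d², so S = 1365 W m⁻² × (1/2.99)² = 152.7 W m⁻².
At the top of the atmosphere, σT_e⁴ = S(1−α)/4 = 27.98 W m⁻², giving T_e = 149.0 K.
For a single slab of emissivity ε, T_s⁴ = 2T_e⁴/(2−ε); thus T_s = 149.0·(1.512)^(1/4) = 165.3 K.
T_s − T_e = 165.3 − 149.0 = 16.22 K.

16.2 K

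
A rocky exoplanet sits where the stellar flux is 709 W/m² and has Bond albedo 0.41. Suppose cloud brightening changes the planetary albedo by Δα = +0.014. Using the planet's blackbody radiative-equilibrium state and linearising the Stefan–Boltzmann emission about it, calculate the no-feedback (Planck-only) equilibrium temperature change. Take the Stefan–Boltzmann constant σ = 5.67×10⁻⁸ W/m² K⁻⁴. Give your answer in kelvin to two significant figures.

The baseline emission temperature is T_e = 207.2 K.
TOA radiative forcing: ΔF = −S·Δα/4 = −709.0·(+0.014)/4 = -2.482 W/m².
The Planck feedback parameter is 4σT_e³ = 2.019 W/m²/K.
Hence the no-feedback warming is ΔF/(4σT_e³) = -1.23 K.

-1.2 K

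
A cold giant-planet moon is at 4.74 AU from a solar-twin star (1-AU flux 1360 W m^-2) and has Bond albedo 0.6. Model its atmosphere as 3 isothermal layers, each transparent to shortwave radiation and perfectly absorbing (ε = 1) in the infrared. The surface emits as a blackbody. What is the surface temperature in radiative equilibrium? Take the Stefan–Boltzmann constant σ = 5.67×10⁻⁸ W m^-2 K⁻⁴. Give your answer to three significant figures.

144 kelvin

Irradiance scales as 1/d², so S = 1360 W m^-2 × (1/4.74)² = 60.53 W m^-2.
Top-of-atmosphere balance: σT_e⁴ = S(1−α)/4 = 6.053 W m^-2 → T_e = 101.6 K.
With N = 3 opaque layers, T_s = (N+1)^(1/4)·T_e = 4^(1/4)·101.6 = 143.8 K.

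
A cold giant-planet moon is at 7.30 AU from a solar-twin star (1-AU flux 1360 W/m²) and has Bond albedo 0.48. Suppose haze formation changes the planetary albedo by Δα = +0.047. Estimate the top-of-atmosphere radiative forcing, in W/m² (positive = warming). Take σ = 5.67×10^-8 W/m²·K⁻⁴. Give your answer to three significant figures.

-0.300 W/m²

Flux at the orbit: S = 1360/(7.30)² = 25.52 W/m².
TOA radiative forcing: ΔF = −S·Δα/4 = −25.52·(+0.047)/4 = -0.2999 W/m².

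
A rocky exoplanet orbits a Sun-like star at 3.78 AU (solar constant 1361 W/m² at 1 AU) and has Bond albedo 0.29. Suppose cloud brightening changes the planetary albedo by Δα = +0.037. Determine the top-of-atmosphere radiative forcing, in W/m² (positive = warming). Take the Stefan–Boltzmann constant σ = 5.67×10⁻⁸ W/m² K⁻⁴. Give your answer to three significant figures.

-0.881 W/m²

Flux at the orbit: S = 1361/(3.78)² = 95.25 W/m².
The change in absorbed flux is Δ[S(1−α)/4] = −SΔα/4 = -0.8811 W/m².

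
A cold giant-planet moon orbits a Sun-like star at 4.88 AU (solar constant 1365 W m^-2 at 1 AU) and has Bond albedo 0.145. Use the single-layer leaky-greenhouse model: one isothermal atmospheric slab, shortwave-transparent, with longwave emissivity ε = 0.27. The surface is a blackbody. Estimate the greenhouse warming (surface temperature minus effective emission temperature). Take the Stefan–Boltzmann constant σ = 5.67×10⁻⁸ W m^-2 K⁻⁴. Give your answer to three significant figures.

4.48 K

Irradiance scales as 1/d², so S = 1365 W m^-2 × (1/4.88)² = 57.32 W m^-2.
Effective emission temperature (TOA balance): σT_e⁴ = S(1−α)/4 = 12.25 W m^-2 → T_e = 121.2 K.
The surface balance (absorbed SW + ε·downward IR = σT_s⁴) with T_a⁴ = T_s⁴/2 reduces to T_s = T_e·[2/(2−ε)]^¼ = 125.7 K.
The atmosphere warms the surface by 4.476 K.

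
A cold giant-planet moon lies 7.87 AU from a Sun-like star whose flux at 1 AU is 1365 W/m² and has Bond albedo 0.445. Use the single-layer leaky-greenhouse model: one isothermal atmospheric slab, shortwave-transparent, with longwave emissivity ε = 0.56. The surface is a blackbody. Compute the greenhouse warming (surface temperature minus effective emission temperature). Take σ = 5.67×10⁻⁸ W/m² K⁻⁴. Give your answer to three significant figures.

Flux at the orbit: S = 1365/(7.87)² = 22.04 W/m².
The planet radiates to space at T_e = [S(1−α)/(4σ)]^(1/4) = 85.70 K.
For a single slab of emissivity ε, T_s⁴ = 2T_e⁴/(2−ε); thus T_s = 85.70·(1.389)^(1/4) = 93.03 K.
Greenhouse warming: T_s − T_e = 7.335 K.

7.33 K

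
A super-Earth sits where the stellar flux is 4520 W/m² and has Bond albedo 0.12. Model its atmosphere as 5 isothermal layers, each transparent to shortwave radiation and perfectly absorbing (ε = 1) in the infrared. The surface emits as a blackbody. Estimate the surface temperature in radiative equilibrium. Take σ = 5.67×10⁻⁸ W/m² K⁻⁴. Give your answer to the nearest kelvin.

The effective emission temperature is T_e = [S(1−α)/(4σ)]^¼ = 363.9 K.
For an N-layer opaque stack, T_s⁴ = (N+1)T_e⁴, hence T_s = (6)^(1/4)×363.9 K = 569.6 K.

570 K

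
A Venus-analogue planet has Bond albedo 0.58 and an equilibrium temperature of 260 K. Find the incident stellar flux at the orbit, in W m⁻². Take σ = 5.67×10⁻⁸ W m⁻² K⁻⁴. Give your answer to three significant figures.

2470 W m⁻²

Invert the energy balance for S: S = 4σT⁴/(1−α).
σT⁴ = 5.67×10⁻⁸·(260)⁴ = 259.1 W m⁻².
S = 4·259.1/0.42 = 2468 W m⁻².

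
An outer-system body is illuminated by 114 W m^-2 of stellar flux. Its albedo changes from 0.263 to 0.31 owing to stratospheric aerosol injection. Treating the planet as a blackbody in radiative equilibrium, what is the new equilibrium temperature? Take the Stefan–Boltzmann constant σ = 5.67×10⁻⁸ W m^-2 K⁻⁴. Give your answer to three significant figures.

136 K

With the new albedo, S(1−α₂)/4 = 19.66 W m^-2, so T₂ = 136.5 K.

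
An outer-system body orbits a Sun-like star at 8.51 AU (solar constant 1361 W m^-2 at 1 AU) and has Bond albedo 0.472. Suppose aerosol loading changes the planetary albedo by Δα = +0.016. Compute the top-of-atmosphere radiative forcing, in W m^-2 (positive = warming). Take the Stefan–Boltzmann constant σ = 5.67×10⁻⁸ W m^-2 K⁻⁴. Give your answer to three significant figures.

Irradiance scales as 1/d², so S = 1361 W m^-2 × (1/8.51)² = 18.79 W m^-2.
TOA radiative forcing: ΔF = −S·Δα/4 = −18.79·(+0.016)/4 = -0.07517 W m^-2.

-0.0752 W m^-2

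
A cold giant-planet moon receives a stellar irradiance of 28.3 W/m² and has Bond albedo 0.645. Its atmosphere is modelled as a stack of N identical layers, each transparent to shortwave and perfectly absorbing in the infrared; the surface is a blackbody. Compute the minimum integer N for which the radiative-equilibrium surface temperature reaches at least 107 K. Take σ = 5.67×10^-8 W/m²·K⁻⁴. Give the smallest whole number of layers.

2

OLR = S(1−α)/4 = 2.512 W/m²; the top layer radiates at T_e = 81.58 K.
T_s = (N+1)^(1/4)·T_e ≥ 107 K requires N+1 ≥ (T_s/T_e)⁴ = (107/81.58)⁴ = 2.959.
The minimum whole number is N = 2.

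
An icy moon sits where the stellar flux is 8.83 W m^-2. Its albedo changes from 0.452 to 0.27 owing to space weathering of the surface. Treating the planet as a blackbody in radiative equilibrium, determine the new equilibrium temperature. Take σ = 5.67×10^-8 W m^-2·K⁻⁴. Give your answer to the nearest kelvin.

With the new albedo, S(1−α₂)/4 = 1.611 W m^-2, so T₂ = 73.01 K.

73 K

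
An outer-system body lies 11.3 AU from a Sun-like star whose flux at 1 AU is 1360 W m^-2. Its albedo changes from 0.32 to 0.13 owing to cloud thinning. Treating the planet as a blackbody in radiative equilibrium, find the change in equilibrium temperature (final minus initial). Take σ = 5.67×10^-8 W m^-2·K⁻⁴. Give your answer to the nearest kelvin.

By the inverse-square law, S = 1360/11.3² = 10.65 W m^-2.
Initial: T₁ = [S(1−0.32)/(4σ)]^(1/4) = 75.17 K.
Final:   T₂ = [S(1−0.13)/(4σ)]^(1/4) = 79.95 K.
Change: 79.95 − 75.17 = 4.776 K.

5 K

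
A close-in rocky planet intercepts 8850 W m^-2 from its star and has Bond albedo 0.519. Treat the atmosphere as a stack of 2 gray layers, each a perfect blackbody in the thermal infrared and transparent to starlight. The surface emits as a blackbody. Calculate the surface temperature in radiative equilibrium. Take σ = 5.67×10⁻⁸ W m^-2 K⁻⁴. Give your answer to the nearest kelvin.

OLR = S(1−α)/4 = 1064 W m^-2; the top layer radiates at T_e = 370.1 K.
For an N-layer opaque stack, T_s⁴ = (N+1)T_e⁴, hence T_s = (3)^(1/4)×370.1 K = 487.1 K.

487 kelvin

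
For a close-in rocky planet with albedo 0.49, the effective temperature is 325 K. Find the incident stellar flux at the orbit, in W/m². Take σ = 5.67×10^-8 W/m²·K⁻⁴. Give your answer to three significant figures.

4960 W/m²

From S(1−α)/4 = σT⁴: S = 4σT⁴/(1−α).
The emitted flux is σT⁴ = 632.6 W/m².
S = 4·632.6/0.51 = 4961 W/m².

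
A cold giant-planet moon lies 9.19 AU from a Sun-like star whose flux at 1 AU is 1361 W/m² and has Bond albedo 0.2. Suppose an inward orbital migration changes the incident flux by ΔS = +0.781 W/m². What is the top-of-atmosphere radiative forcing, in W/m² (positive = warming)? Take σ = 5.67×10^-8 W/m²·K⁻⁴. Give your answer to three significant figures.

Flux at the orbit: S = 1361/(9.19)² = 16.11 W/m².
ΔF = Δ[S(1−α)]/4 = (1−0.2)·+0.781/4 = 0.1562 W/m².

0.156 W/m²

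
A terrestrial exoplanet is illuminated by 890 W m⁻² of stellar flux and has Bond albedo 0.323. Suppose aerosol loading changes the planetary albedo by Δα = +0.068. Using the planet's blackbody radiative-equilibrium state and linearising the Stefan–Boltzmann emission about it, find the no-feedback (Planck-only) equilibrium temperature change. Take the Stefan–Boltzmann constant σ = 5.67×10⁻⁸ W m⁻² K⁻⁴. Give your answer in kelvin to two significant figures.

-5.7 K

Unperturbed T_e = [890.0·(1−0.323)/(4σ)]^¼ = 227.0 K.
TOA radiative forcing: ΔF = −S·Δα/4 = −890.0·(+0.068)/4 = -15.13 W m⁻².
The Planck feedback parameter is 4σT_e³ = 2.654 W m⁻²/K.
So ΔT₀ = -15.13/2.654 = -5.70 K.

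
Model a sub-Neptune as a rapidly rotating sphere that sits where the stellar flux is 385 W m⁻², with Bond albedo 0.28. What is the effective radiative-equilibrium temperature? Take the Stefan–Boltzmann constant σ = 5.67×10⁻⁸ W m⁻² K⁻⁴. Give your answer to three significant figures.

Averaging over the sphere, the absorbed flux is S(1−α)/4 = 69.30 W m⁻².
Set σT⁴ = 69.30 → T = (69.30/σ)^(1/4) = 187.0 K.

187 kelvin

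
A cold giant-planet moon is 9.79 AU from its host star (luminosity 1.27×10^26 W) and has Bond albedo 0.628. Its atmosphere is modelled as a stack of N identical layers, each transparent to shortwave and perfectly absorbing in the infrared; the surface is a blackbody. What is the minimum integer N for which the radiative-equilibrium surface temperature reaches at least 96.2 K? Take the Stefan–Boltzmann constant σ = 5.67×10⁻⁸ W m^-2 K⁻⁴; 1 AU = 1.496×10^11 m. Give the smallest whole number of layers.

d = 9.79 × 1.496×10^11 m = 1.465×10^12 m.
Spreading L over a sphere of radius d: S = 1.27×10^26/(4π·1.46×10^12²) = 4.712 W m^-2.
OLR = S(1−α)/4 = 0.4382 W m^-2; the top layer radiates at T_e = 52.72 K.
Since T_s⁴ = (N+1)T_e⁴, we need N ≥ (T_s/T_e)⁴ − 1 = 10.082.
Rounding up, N = 11.

11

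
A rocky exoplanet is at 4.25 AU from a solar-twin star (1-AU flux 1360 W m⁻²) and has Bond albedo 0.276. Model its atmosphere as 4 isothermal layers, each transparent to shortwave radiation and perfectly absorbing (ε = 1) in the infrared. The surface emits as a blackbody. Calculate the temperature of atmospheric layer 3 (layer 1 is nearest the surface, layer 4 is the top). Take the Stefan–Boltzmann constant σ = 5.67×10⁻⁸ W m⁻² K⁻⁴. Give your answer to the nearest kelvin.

148 kelvin

Irradiance scales as 1/d², so S = 1360 W m⁻² × (1/4.25)² = 75.29 W m⁻².
OLR = S(1−α)/4 = 13.63 W m⁻²; the top layer radiates at T_e = 124.5 K.
In the N-layer model, layer k (counted from the surface) has T_k = (N+1−k)^(1/4)·T_e.
T_3 = (2)^(1/4)·124.5 = 148.1 K.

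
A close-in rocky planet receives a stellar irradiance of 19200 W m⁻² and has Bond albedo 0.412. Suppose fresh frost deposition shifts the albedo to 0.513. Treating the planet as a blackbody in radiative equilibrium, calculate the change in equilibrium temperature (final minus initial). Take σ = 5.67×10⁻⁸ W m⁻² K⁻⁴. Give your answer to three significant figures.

Before: T₁ = [19200·0.588/(4σ)]^(1/4) = 472.3 K.
Final:   T₂ = [S(1−0.513)/(4σ)]^(1/4) = 450.6 K.
Change: 450.6 − 472.3 = -21.74 K.

-21.7 K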